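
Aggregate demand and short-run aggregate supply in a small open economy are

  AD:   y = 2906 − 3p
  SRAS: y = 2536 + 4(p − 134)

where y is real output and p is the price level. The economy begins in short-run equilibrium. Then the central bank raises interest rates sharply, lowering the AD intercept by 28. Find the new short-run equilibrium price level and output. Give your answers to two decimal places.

p = 125.43, y = 2501.71

This is a negative demand shock: AD shifts left.
New AD: y = 2878 − 3p.
SRAS can be written y = 2000 + 4p.
Set AD = SRAS: 2878 − 3p = 2000 + 4p, so 878 = 7p and p = 125.43.
Substituting into AD, y = 2501.71.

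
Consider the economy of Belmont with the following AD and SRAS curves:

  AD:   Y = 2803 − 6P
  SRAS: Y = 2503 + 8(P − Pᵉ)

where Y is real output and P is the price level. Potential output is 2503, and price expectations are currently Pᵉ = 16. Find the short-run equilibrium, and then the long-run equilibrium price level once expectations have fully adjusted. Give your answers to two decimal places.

Short run: with Pᵉ = 16, SRAS is Y = 2375 + 8P. Setting AD = SRAS gives 428 = 14P, so P = 30.57 and Y = 2803 − 6P = 2619.57.
Output 2619.57 is above potential 2503, so over time expected prices rise and SRAS shifts left until Y returns to 2503.
Long run: Y = 2503 on the AD curve gives 2503 = 2803 − 6P, so P = 50.00.

Short run: P = 30.57, Y = 2619.57. Long run: P = 50.00.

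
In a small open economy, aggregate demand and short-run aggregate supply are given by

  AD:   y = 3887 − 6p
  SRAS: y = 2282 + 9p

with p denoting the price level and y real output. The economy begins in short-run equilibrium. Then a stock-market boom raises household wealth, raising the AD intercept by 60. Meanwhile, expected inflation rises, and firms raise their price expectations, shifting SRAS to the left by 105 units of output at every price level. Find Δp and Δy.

Δp = +11, Δy = -6

After both shocks: AD is y = 3947 − 6p and SRAS is y = 2177 + 9p.
Setting them equal: 1770 = 15p, so p = 118.
y = 3947 − 6·118 = 3239.
Initially p = 107, y = 3245, so Δp = +11 and Δy = -6.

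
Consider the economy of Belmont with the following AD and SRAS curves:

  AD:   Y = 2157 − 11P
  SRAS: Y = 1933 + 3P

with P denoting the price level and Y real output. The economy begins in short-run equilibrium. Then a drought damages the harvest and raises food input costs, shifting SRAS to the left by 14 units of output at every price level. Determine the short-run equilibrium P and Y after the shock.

P = 17, Y = 1970

This is a negative supply shock: SRAS shifts left.
New SRAS: Y = 1919 + 3P.
Set AD = SRAS: 2157 − 11P = 1919 + 3P, so 238 = 14P and P = 17.
Y = 2157 − 11·17 = 1970.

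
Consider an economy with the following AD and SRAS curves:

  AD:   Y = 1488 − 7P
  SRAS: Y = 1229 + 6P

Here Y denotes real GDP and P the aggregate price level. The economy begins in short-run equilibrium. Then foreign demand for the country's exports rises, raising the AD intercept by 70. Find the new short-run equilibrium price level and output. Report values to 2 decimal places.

This is a positive demand shock: AD shifts right.
New AD: Y = 1558 − 7P.
Set AD = SRAS: 1558 − 7P = 1229 + 6P, so 329 = 13P and P = 25.31.
Substituting into AD, Y = 1380.85.

P = 25.31, Y = 1380.85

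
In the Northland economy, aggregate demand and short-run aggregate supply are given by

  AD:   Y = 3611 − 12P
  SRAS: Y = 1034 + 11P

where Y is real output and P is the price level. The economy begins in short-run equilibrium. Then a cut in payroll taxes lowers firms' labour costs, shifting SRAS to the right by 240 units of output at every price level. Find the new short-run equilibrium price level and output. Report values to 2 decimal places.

P = 101.61, Y = 2391.70

This is a positive supply shock: SRAS shifts right.
New SRAS: Y = 1274 + 11P.
Set AD = SRAS: 3611 − 12P = 1274 + 11P, so 2337 = 23P and P = 101.61.
Substituting into AD, Y = 2391.70.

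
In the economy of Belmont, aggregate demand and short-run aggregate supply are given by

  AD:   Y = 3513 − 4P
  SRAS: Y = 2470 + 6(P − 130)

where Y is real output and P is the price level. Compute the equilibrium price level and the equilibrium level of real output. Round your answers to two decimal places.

P = 182.30, Y = 2783.80

Write SRAS as Y = 2470 + 6P − 780 = 1690 + 6P.
Set AD = SRAS: 3513 − 4P = 1690 + 6P, so 1823 = 10P and P = 182.30.
Substituting into AD, Y = 3513 − 4P = 2783.80.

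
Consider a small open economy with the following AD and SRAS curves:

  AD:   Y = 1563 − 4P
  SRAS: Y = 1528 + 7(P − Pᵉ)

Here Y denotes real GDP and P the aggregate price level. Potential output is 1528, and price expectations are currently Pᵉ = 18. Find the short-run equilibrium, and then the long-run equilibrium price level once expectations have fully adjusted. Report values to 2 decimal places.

Short run: with Pᵉ = 18, SRAS is Y = 1402 + 7P. Setting AD = SRAS gives 161 = 11P, so P = 14.64 and Y = 1563 − 4P = 1504.45.
Output 1504.45 is below potential 1528, so over time expected prices fall and SRAS shifts right until Y returns to 1528.
Long run: Y = 1528 on the AD curve gives 1528 = 1563 − 4P, so P = 8.75.

Short run: P = 14.64, Y = 1504.45. Long run: P = 8.75.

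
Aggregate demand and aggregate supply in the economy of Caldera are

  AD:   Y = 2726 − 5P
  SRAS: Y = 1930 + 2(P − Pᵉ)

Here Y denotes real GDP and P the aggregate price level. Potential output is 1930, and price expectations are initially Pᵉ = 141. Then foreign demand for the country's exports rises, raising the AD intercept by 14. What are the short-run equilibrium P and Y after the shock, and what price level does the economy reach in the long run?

AD shifts right: new AD is Y = 2740 − 5P. With Pᵉ = 141, SRAS is Y = 1648 + 2P.
Short run: 2740 − 5P = 1648 + 2P gives 1092 = 7P, so P = 156 and Y = 2740 − 5·156 = 1960.
Y = 1960 is above potential 1930; expectations adjust and SRAS shifts left until Y = 1930.
Long run: on the new AD curve, 1930 = 2740 − 5P gives P = 162.

Short run: P = 156, Y = 1960. Long run: P = 162.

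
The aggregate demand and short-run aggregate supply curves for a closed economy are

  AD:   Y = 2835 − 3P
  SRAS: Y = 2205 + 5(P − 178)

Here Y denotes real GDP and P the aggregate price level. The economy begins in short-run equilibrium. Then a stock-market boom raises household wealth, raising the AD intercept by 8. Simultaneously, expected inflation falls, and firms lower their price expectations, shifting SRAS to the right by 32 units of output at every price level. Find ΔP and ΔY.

After both shocks: AD is Y = 2843 − 3P and SRAS is Y = 1347 + 5P.
Setting them equal: 1496 = 8P, so P = 187.
Y = 2843 − 3·187 = 2282.
Initially P = 190, Y = 2265, so ΔP = -3 and ΔY = +17.

ΔP = -3, ΔY = +17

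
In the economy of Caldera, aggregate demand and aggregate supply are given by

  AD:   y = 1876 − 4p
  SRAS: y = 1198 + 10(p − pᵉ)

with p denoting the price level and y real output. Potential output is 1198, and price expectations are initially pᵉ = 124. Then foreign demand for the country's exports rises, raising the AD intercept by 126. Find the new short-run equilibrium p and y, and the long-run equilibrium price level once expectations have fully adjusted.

AD shifts right: new AD is y = 2002 − 4p. With pᵉ = 124, SRAS is y = 10p − 42.
Short run: 2002 − 4p = 10p − 42 gives 2044 = 14p, so p = 146 and y = 2002 − 4·146 = 1418.
y = 1418 is above potential 1198; expectations adjust and SRAS shifts left until y = 1198.
Long run: on the new AD curve, 1198 = 2002 − 4p gives p = 201.

Short run: p = 146, y = 1418. Long run: p = 201.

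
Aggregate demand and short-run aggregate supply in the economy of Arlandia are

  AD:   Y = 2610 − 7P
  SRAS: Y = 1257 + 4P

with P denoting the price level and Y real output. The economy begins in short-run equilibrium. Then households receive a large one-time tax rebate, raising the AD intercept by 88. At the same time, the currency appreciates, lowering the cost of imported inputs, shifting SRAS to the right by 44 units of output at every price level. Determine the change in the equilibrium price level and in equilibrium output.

ΔP = +4, ΔY = +60

After both shocks: AD is Y = 2698 − 7P and SRAS is Y = 1301 + 4P.
Setting them equal: 1397 = 11P, so P = 127.
Y = 2698 − 7·127 = 1809.
Initially P = 123, Y = 1749, so ΔP = +4 and ΔY = +60.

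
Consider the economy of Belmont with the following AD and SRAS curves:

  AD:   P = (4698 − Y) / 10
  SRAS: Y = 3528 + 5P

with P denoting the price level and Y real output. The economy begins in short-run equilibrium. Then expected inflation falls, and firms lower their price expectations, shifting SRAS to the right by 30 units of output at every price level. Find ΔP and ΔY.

ΔP = -2, ΔY = +20

This is a positive supply shock: SRAS shifts right.
New SRAS: Y = 3558 + 5P.
Set AD = SRAS: 4698 − 10P = 3558 + 5P, so 1140 = 15P and P = 76.
Y = 4698 − 10·76 = 3938.
Initially P = 78, Y = 3918, so ΔP = -2 and ΔY = +20.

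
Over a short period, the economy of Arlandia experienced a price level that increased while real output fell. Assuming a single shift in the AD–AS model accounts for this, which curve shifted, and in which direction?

SRAS shifted left

P rose and Y fell. An AD shift moves P and Y in the same direction; an SRAS shift moves them in opposite directions.
Here P and Y moved in opposite directions, so the SRAS curve shifted.
Since Y fell, SRAS shifted left.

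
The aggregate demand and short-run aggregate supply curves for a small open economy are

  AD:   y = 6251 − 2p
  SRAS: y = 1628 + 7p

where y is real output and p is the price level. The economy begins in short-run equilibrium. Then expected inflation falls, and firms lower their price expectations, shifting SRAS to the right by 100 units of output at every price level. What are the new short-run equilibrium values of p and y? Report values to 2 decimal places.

This is a positive supply shock: SRAS shifts right.
New SRAS: y = 1728 + 7p.
Set AD = SRAS: 6251 − 2p = 1728 + 7p, so 4523 = 9p and p = 502.56.
Substituting into AD, y = 5245.89.

p = 502.56, y = 5245.89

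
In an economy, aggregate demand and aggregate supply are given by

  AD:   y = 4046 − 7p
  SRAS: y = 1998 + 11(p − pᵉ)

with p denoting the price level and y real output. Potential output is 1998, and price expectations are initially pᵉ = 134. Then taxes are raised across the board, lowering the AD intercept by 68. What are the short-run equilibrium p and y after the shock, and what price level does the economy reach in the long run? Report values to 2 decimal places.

AD shifts left: new AD is y = 3978 − 7p. With pᵉ = 134, SRAS is y = 524 + 11p.
Short run: 3978 − 7p = 524 + 11p gives 3454 = 18p, so p = 191.89 and y = 3978 − 7p = 2634.78.
y = 2634.78 is above potential 1998; expectations adjust and SRAS shifts left until y = 1998.
Long run: on the new AD curve, 1998 = 3978 − 7p gives p = 282.86.

Short run: p = 191.89, y = 2634.78. Long run: p = 282.86.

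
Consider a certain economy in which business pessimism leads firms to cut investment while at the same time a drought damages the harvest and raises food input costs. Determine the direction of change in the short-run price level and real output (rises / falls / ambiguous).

Price level: ambiguous; output: falls

The first event is a negative demand shock: AD shifts left, which by itself pushes P down and Y down.
The second is an adverse supply shock: SRAS shifts left, which by itself pushes P up and Y down.
The two shocks push P in opposite directions, so the effect on P is ambiguous. Both shocks push Y down, so Y falls.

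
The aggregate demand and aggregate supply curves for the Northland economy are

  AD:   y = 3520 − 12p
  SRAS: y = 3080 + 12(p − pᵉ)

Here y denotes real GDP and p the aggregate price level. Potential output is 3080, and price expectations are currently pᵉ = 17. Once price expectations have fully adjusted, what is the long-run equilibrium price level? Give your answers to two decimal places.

Short run: with pᵉ = 17, SRAS is y = 2876 + 12p. Setting AD = SRAS gives 644 = 24p, so p = 26.83 and y = 3520 − 12p = 3198.00.
Output 3198.00 is above potential 3080, so over time expected prices rise and SRAS shifts left until y returns to 3080.
Long run: y = 3080 on the AD curve gives 3080 = 3520 − 12p, so p = 36.67.

Long-run p = 36.67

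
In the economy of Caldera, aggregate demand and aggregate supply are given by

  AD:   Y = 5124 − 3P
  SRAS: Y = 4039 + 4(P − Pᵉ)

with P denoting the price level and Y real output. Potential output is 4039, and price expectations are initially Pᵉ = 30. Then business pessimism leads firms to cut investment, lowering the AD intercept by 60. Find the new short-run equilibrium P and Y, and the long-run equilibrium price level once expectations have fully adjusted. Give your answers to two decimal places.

AD shifts left: new AD is Y = 5064 − 3P. With Pᵉ = 30, SRAS is Y = 3919 + 4P.
Short run: 5064 − 3P = 3919 + 4P gives 1145 = 7P, so P = 163.57 and Y = 5064 − 3P = 4573.29.
Y = 4573.29 is above potential 4039; expectations adjust and SRAS shifts left until Y = 4039.
Long run: on the new AD curve, 4039 = 5064 − 3P gives P = 341.67.

Short run: P = 163.57, Y = 4573.29. Long run: P = 341.67.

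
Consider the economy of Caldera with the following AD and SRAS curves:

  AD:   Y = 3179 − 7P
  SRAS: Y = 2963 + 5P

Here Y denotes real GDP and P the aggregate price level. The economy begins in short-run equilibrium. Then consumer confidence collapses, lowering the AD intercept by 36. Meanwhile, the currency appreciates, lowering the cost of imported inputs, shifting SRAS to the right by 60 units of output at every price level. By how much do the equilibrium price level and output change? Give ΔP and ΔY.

After both shocks: AD is Y = 3143 − 7P and SRAS is Y = 3023 + 5P.
Setting them equal: 120 = 12P, so P = 10.
Y = 3143 − 7·10 = 3073.
Initially P = 18, Y = 3053, so ΔP = -8 and ΔY = +20.

ΔP = -8, ΔY = +20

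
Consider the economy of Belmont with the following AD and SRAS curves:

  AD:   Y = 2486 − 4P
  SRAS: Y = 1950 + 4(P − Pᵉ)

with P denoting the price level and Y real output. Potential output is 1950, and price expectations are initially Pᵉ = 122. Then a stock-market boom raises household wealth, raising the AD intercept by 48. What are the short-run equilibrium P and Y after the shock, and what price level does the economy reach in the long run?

Short run: P = 134, Y = 1998. Long run: P = 146.

AD shifts right: new AD is Y = 2534 − 4P. With Pᵉ = 122, SRAS is Y = 1462 + 4P.
Short run: 2534 − 4P = 1462 + 4P gives 1072 = 8P, so P = 134 and Y = 2534 − 4·134 = 1998.
Y = 1998 is above potential 1950; expectations adjust and SRAS shifts left until Y = 1950.
Long run: on the new AD curve, 1950 = 2534 − 4P gives P = 146.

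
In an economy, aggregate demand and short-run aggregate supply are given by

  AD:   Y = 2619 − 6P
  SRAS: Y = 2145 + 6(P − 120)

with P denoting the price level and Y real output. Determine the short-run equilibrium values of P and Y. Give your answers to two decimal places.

P = 99.50, Y = 2022.00

Write SRAS as Y = 2145 + 6P − 720 = 1425 + 6P.
Set AD = SRAS: 2619 − 6P = 1425 + 6P, so 1194 = 12P and P = 99.50.
Substituting into AD, Y = 2619 − 6P = 2022.00.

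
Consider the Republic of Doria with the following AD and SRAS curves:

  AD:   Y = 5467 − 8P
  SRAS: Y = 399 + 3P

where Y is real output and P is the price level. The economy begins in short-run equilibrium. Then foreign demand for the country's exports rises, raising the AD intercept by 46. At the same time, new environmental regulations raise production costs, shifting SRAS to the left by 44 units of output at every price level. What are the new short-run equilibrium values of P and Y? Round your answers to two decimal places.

After both shocks: AD is Y = 5513 − 8P and SRAS is Y = 355 + 3P.
Setting them equal: 5158 = 11P, so P = 468.91.
Substituting into AD, Y = 1761.73.

P = 468.91, Y = 1761.73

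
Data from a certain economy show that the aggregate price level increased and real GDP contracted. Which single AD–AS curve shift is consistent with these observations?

P rose and Y fell. An AD shift moves P and Y in the same direction; an SRAS shift moves them in opposite directions.
Here P and Y moved in opposite directions, so the SRAS curve shifted.
Since Y fell, SRAS shifted left.

SRAS shifted left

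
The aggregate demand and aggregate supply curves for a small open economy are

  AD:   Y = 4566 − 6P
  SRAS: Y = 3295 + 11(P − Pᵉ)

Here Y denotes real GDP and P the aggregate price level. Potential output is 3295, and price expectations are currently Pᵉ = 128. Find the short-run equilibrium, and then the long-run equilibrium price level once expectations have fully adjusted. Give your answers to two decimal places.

Short run: P = 157.59, Y = 3620.47. Long run: P = 211.83.

Short run: with Pᵉ = 128, SRAS is Y = 1887 + 11P. Setting AD = SRAS gives 2679 = 17P, so P = 157.59 and Y = 4566 − 6P = 3620.47.
Output 3620.47 is above potential 3295, so over time expected prices rise and SRAS shifts left until Y returns to 3295.
Long run: Y = 3295 on the AD curve gives 3295 = 4566 − 6P, so P = 211.83.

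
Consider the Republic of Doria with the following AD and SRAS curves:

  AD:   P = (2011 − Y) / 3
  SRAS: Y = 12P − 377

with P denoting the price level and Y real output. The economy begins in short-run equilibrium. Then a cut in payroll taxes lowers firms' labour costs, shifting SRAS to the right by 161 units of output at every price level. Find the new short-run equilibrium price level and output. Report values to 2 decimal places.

P = 148.47, Y = 1565.60

This is a positive supply shock: SRAS shifts right.
New SRAS: Y = 12P − 216.
Set AD = SRAS: 2011 − 3P = 12P − 216, so 2227 = 15P and P = 148.47.
Substituting into AD, Y = 1565.60.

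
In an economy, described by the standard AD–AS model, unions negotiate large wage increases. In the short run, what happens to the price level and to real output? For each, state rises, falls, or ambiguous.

This is an adverse supply shock: SRAS shifts left.
Moving along the downward-sloping AD curve, P rises and Y falls.

Price level: rises; output: falls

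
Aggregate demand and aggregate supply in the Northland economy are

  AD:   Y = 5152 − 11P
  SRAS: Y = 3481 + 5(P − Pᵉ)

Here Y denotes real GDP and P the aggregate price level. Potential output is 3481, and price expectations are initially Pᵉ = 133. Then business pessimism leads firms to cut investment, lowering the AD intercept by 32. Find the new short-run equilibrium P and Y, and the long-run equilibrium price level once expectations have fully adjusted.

AD shifts left: new AD is Y = 5120 − 11P. With Pᵉ = 133, SRAS is Y = 2816 + 5P.
Short run: 5120 − 11P = 2816 + 5P gives 2304 = 16P, so P = 144 and Y = 5120 − 11·144 = 3536.
Y = 3536 is above potential 3481; expectations adjust and SRAS shifts left until Y = 3481.
Long run: on the new AD curve, 3481 = 5120 − 11P gives P = 149.

Short run: P = 144, Y = 3536. Long run: P = 149.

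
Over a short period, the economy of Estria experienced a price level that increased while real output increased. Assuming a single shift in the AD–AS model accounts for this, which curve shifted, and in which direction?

P rose and Y rose. An AD shift moves P and Y in the same direction; an SRAS shift moves them in opposite directions.
Here P and Y moved in the same direction, so the AD curve shifted.
Since Y rose, AD shifted right.

AD shifted right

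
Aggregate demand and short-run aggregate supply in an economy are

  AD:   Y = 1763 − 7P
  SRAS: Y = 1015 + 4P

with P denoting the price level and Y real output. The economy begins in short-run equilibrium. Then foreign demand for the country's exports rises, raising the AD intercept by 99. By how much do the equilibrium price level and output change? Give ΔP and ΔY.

ΔP = +9, ΔY = +36

This is a positive demand shock: AD shifts right.
New AD: Y = 1862 − 7P.
Set AD = SRAS: 1862 − 7P = 1015 + 4P, so 847 = 11P and P = 77.
Y = 1862 − 7·77 = 1323.
Initially P = 68, Y = 1287, so ΔP = +9 and ΔY = +36.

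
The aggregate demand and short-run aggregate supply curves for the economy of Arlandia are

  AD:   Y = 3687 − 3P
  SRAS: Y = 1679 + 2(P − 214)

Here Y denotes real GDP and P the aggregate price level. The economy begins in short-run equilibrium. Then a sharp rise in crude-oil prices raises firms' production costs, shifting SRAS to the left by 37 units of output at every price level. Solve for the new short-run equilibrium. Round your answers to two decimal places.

P = 494.60, Y = 2203.20

This is a negative supply shock: SRAS shifts left.
New SRAS: Y = 1214 + 2P.
Set AD = SRAS: 3687 − 3P = 1214 + 2P, so 2473 = 5P and P = 494.60.
Substituting into AD, Y = 2203.20.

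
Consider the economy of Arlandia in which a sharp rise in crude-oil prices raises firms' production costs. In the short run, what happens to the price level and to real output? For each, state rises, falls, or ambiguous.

This is an adverse supply shock: SRAS shifts left.
Moving along the downward-sloping AD curve, P rises and Y falls.

Price level: rises; output: falls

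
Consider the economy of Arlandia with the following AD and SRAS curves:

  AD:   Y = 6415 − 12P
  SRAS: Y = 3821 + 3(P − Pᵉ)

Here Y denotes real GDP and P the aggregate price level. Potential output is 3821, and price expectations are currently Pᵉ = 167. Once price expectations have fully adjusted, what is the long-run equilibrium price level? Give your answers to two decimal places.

Short run: with Pᵉ = 167, SRAS is Y = 3320 + 3P. Setting AD = SRAS gives 3095 = 15P, so P = 206.33 and Y = 6415 − 12P = 3939.00.
Output 3939.00 is above potential 3821, so over time expected prices rise and SRAS shifts left until Y returns to 3821.
Long run: Y = 3821 on the AD curve gives 3821 = 6415 − 12P, so P = 216.17.

Long-run P = 216.17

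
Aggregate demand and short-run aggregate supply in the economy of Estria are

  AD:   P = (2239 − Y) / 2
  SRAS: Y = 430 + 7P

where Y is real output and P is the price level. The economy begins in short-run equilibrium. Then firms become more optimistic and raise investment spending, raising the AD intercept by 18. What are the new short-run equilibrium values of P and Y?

This is a positive demand shock: AD shifts right.
New AD: Y = 2257 − 2P.
Set AD = SRAS: 2257 − 2P = 430 + 7P, so 1827 = 9P and P = 203.
Y = 2257 − 2·203 = 1851.

P = 203, Y = 1851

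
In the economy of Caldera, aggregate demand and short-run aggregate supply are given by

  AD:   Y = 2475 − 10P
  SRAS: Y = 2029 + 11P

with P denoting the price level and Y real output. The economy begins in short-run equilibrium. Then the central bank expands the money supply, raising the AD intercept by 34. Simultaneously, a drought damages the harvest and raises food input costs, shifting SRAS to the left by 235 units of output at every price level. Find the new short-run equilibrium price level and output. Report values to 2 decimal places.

After both shocks: AD is Y = 2509 − 10P and SRAS is Y = 1794 + 11P.
Setting them equal: 715 = 21P, so P = 34.05.
Substituting into AD, Y = 2168.52.

P = 34.05, Y = 2168.52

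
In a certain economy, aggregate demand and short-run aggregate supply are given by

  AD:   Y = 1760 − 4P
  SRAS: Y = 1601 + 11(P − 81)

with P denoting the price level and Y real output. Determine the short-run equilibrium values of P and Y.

Write SRAS as Y = 1601 + 11P − 891 = 710 + 11P.
Set AD = SRAS: 1760 − 4P = 710 + 11P, so 1050 = 15P and P = 70.
Then Y = 1760 − 4·70 = 1480.

P = 70, Y = 1480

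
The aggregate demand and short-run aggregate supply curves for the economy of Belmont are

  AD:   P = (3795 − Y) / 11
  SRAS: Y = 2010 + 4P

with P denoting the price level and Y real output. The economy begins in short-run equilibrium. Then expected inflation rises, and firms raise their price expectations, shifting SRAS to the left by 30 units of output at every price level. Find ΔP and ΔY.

ΔP = +2, ΔY = -22

This is a negative supply shock: SRAS shifts left.
New SRAS: Y = 1980 + 4P.
Set AD = SRAS: 3795 − 11P = 1980 + 4P, so 1815 = 15P and P = 121.
Y = 3795 − 11·121 = 2464.
Initially P = 119, Y = 2486, so ΔP = +2 and ΔY = -22.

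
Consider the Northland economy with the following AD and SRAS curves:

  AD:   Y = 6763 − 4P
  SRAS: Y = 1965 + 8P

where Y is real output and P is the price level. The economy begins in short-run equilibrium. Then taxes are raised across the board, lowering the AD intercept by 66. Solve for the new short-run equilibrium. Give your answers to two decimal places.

P = 394.33, Y = 5119.67

This is a negative demand shock: AD shifts left.
New AD: Y = 6697 − 4P.
Set AD = SRAS: 6697 − 4P = 1965 + 8P, so 4732 = 12P and P = 394.33.
Substituting into AD, Y = 5119.67.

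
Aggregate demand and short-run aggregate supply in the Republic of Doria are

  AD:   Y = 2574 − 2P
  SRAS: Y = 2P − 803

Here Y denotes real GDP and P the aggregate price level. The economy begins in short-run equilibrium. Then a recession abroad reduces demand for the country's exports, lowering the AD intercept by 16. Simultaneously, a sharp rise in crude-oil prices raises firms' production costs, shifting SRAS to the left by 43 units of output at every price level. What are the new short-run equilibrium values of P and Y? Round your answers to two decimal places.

After both shocks: AD is Y = 2558 − 2P and SRAS is Y = 2P − 846.
Setting them equal: 3404 = 4P, so P = 851.00.
Substituting into AD, Y = 856.00.

P = 851.00, Y = 856.00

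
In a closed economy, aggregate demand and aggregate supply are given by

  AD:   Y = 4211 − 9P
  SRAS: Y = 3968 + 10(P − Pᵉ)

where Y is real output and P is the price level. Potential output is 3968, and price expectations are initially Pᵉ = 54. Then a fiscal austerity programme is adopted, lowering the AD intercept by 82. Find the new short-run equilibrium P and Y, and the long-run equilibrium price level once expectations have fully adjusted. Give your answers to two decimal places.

Short run: P = 36.89, Y = 3796.95. Long run: P = 17.89.

AD shifts left: new AD is Y = 4129 − 9P. With Pᵉ = 54, SRAS is Y = 3428 + 10P.
Short run: 4129 − 9P = 3428 + 10P gives 701 = 19P, so P = 36.89 and Y = 4129 − 9P = 3796.95.
Y = 3796.95 is below potential 3968; expectations adjust and SRAS shifts right until Y = 3968.
Long run: on the new AD curve, 3968 = 4129 − 9P gives P = 17.89.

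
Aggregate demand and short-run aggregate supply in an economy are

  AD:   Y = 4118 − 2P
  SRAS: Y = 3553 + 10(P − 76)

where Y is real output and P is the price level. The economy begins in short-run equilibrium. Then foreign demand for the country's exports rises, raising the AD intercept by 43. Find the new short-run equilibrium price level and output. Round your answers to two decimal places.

This is a positive demand shock: AD shifts right.
New AD: Y = 4161 − 2P.
SRAS can be written Y = 2793 + 10P.
Set AD = SRAS: 4161 − 2P = 2793 + 10P, so 1368 = 12P and P = 114.00.
Substituting into AD, Y = 3933.00.

P = 114.00, Y = 3933.00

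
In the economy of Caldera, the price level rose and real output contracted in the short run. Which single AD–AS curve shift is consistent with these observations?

P rose and Y fell. An AD shift moves P and Y in the same direction; an SRAS shift moves them in opposite directions.
Here P and Y moved in opposite directions, so the SRAS curve shifted.
Since Y fell, SRAS shifted left.

SRAS shifted left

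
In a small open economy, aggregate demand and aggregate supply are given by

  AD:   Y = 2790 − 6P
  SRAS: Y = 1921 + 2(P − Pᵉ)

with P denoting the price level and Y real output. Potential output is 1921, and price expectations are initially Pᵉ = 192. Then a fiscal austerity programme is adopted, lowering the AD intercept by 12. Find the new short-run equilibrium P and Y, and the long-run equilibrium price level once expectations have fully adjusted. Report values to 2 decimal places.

AD shifts left: new AD is Y = 2778 − 6P. With Pᵉ = 192, SRAS is Y = 1537 + 2P.
Short run: 2778 − 6P = 1537 + 2P gives 1241 = 8P, so P = 155.13 and Y = 2778 − 6P = 1847.25.
Y = 1847.25 is below potential 1921; expectations adjust and SRAS shifts right until Y = 1921.
Long run: on the new AD curve, 1921 = 2778 − 6P gives P = 142.83.

Short run: P = 155.13, Y = 1847.25. Long run: P = 142.83.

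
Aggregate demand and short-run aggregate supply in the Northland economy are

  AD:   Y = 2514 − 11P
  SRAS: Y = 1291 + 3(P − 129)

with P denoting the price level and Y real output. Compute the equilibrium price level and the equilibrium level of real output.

P = 115, Y = 1249

Write SRAS as Y = 1291 + 3P − 387 = 904 + 3P.
Set AD = SRAS: 2514 − 11P = 904 + 3P, so 1610 = 14P and P = 115.
Then Y = 2514 − 11·115 = 1249.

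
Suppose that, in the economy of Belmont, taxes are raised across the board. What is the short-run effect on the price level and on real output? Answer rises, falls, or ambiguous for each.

This is a negative demand shock: AD shifts left.
Moving along the upward-sloping SRAS curve, P falls and Y falls.

Price level: falls; output: falls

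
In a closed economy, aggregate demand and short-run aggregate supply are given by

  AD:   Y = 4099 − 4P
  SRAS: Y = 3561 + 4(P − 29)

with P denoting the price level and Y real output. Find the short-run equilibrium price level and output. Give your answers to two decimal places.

Write SRAS as Y = 3561 + 4P − 116 = 3445 + 4P.
Set AD = SRAS: 4099 − 4P = 3445 + 4P, so 654 = 8P and P = 81.75.
Substituting into AD, Y = 4099 − 4P = 3772.00.

P = 81.75, Y = 3772.00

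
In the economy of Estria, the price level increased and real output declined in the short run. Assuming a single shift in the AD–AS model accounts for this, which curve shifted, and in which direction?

SRAS shifted left

P rose and Y fell. An AD shift moves P and Y in the same direction; an SRAS shift moves them in opposite directions.
Here P and Y moved in opposite directions, so the SRAS curve shifted.
Since Y fell, SRAS shifted left.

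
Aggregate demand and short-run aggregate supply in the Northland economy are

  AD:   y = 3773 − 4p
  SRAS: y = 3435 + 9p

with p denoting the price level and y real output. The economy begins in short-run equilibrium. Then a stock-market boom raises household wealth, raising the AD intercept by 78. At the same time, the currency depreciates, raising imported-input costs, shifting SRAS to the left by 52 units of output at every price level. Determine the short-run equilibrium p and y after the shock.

After both shocks: AD is y = 3851 − 4p and SRAS is y = 3383 + 9p.
Setting them equal: 468 = 13p, so p = 36.
y = 3851 − 4·36 = 3707.

p = 36, y = 3707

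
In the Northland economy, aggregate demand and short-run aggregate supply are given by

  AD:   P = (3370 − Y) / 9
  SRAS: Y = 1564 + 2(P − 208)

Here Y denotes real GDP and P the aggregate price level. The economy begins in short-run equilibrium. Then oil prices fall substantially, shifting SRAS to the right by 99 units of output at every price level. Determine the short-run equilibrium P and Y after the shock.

This is a positive supply shock: SRAS shifts right.
New SRAS: Y = 1247 + 2P.
Set AD = SRAS: 3370 − 9P = 1247 + 2P, so 2123 = 11P and P = 193.
Y = 3370 − 9·193 = 1633.

P = 193, Y = 1633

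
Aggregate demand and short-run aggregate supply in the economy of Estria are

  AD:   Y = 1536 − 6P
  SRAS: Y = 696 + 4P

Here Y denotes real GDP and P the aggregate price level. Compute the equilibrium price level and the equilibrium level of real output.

Set AD = SRAS: 1536 − 6P = 696 + 4P, so 840 = 10P and P = 84.
Then Y = 1536 − 6·84 = 1032.

P = 84, Y = 1032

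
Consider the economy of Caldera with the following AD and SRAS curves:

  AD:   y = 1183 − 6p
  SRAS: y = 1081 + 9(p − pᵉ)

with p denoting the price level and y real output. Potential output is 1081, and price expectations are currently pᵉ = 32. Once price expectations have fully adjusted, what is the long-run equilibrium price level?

Short run: with pᵉ = 32, SRAS is y = 793 + 9p. Setting AD = SRAS gives 390 = 15p, so p = 26 and y = 1183 − 6·26 = 1027.
Output 1027 is below potential 1081, so over time expected prices fall and SRAS shifts right until y returns to 1081.
Long run: y = 1081 on the AD curve gives 1081 = 1183 − 6p, so p = 17.

Long-run p = 17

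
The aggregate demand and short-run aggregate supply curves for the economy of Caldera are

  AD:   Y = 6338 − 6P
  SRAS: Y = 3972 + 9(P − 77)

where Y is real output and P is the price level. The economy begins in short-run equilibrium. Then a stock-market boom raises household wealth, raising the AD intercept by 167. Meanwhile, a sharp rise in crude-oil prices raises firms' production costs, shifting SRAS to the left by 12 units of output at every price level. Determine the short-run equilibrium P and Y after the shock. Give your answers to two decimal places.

P = 215.87, Y = 5209.80

After both shocks: AD is Y = 6505 − 6P and SRAS is Y = 3267 + 9P.
Setting them equal: 3238 = 15P, so P = 215.87.
Substituting into AD, Y = 5209.80.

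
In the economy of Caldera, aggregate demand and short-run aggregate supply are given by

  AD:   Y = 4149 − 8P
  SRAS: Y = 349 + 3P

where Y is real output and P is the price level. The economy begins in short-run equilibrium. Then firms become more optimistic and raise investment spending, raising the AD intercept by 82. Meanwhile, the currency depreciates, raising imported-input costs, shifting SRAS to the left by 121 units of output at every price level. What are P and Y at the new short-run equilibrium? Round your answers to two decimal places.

After both shocks: AD is Y = 4231 − 8P and SRAS is Y = 228 + 3P.
Setting them equal: 4003 = 11P, so P = 363.91.
Substituting into AD, Y = 1319.73.

P = 363.91, Y = 1319.73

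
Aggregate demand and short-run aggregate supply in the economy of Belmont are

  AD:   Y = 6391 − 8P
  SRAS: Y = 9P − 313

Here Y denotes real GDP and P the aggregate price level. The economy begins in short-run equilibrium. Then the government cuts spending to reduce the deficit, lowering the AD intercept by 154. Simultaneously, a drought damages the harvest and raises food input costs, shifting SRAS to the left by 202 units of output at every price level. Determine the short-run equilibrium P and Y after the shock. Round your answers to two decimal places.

After both shocks: AD is Y = 6237 − 8P and SRAS is Y = 9P − 515.
Setting them equal: 6752 = 17P, so P = 397.18.
Substituting into AD, Y = 3059.59.

P = 397.18, Y = 3059.59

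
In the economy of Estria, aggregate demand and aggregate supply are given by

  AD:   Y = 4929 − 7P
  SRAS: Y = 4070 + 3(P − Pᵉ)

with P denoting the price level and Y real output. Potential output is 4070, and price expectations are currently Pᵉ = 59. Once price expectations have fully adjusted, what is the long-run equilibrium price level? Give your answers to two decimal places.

Long-run P = 122.71

Short run: with Pᵉ = 59, SRAS is Y = 3893 + 3P. Setting AD = SRAS gives 1036 = 10P, so P = 103.60 and Y = 4929 − 7P = 4203.80.
Output 4203.80 is above potential 4070, so over time expected prices rise and SRAS shifts left until Y returns to 4070.
Long run: Y = 4070 on the AD curve gives 4070 = 4929 − 7P, so P = 122.71.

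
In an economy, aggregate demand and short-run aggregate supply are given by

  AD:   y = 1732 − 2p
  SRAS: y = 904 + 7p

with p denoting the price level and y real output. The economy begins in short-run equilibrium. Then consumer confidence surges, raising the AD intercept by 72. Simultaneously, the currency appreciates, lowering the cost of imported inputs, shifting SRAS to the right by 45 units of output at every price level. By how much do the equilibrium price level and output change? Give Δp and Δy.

After both shocks: AD is y = 1804 − 2p and SRAS is y = 949 + 7p.
Setting them equal: 855 = 9p, so p = 95.
y = 1804 − 2·95 = 1614.
Initially p = 92, y = 1548, so Δp = +3 and Δy = +66.

Δp = +3, Δy = +66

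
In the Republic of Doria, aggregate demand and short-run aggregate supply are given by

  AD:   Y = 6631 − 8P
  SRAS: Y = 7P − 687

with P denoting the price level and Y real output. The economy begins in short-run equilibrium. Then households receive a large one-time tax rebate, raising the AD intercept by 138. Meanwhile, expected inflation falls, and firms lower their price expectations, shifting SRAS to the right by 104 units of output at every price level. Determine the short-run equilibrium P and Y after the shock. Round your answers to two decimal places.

P = 490.13, Y = 2847.93

After both shocks: AD is Y = 6769 − 8P and SRAS is Y = 7P − 583.
Setting them equal: 7352 = 15P, so P = 490.13.
Substituting into AD, Y = 2847.93.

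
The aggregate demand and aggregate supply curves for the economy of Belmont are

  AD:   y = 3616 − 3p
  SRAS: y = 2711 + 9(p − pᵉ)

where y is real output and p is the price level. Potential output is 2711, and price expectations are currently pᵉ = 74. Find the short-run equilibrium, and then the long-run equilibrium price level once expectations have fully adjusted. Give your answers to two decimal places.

Short run: with pᵉ = 74, SRAS is y = 2045 + 9p. Setting AD = SRAS gives 1571 = 12p, so p = 130.92 and y = 3616 − 3p = 3223.25.
Output 3223.25 is above potential 2711, so over time expected prices rise and SRAS shifts left until y returns to 2711.
Long run: y = 2711 on the AD curve gives 2711 = 3616 − 3p, so p = 301.67.

Short run: p = 130.92, y = 3223.25. Long run: p = 301.67.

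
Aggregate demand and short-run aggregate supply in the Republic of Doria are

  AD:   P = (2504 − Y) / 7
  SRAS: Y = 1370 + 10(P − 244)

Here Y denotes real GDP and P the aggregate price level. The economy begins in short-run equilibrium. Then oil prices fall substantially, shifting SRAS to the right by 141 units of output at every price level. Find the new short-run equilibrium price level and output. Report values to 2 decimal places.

This is a positive supply shock: SRAS shifts right.
New SRAS: Y = 10P − 929.
Set AD = SRAS: 2504 − 7P = 10P − 929, so 3433 = 17P and P = 201.94.
Substituting into AD, Y = 1090.41.

P = 201.94, Y = 1090.41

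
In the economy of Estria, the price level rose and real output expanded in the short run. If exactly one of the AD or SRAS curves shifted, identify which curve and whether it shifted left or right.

AD shifted right

P rose and Y rose. An AD shift moves P and Y in the same direction; an SRAS shift moves them in opposite directions.
Here P and Y moved in the same direction, so the AD curve shifted.
Since Y rose, AD shifted right.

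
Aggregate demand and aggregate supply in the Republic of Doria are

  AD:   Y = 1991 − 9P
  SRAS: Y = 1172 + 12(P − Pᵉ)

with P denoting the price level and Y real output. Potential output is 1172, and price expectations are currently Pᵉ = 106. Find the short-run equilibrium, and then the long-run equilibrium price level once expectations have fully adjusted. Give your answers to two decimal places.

Short run: with Pᵉ = 106, SRAS is Y = 12P − 100. Setting AD = SRAS gives 2091 = 21P, so P = 99.57 and Y = 1991 − 9P = 1094.86.
Output 1094.86 is below potential 1172, so over time expected prices fall and SRAS shifts right until Y returns to 1172.
Long run: Y = 1172 on the AD curve gives 1172 = 1991 − 9P, so P = 91.00.

Short run: P = 99.57, Y = 1094.86. Long run: P = 91.00.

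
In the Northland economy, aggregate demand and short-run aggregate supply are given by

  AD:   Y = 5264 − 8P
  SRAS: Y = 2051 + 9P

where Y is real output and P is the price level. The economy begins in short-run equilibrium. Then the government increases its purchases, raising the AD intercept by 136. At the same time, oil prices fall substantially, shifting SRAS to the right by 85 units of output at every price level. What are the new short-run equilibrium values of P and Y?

After both shocks: AD is Y = 5400 − 8P and SRAS is Y = 2136 + 9P.
Setting them equal: 3264 = 17P, so P = 192.
Y = 5400 − 8·192 = 3864.

P = 192, Y = 3864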